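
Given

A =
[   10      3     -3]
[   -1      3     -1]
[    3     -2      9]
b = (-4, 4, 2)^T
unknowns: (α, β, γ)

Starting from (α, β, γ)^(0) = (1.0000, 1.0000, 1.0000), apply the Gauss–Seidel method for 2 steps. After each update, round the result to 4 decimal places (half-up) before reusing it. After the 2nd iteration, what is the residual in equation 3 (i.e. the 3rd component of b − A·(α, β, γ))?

0.0000

Iteration 1:
  α = (-4 - (3)·1.0000 - (-3)·1.0000) / (10) = -0.4000
  β = (4 - (-1)·-0.4000 - (-1)·1.0000) / (3) = 1.5333
  γ = (2 - (3)·-0.4000 - (-2)·1.5333) / (9) = 0.6963
Iteration 2:
  α = (-4 - (3)·1.5333 - (-3)·0.6963) / (10) = -0.6511
  β = (4 - (-1)·-0.6511 - (-1)·0.6963) / (3) = 1.3484
  γ = (2 - (3)·-0.6511 - (-2)·1.3484) / (9) = 0.7389
Residual b − A·x = (0.6825, 0.0426, 0.0000)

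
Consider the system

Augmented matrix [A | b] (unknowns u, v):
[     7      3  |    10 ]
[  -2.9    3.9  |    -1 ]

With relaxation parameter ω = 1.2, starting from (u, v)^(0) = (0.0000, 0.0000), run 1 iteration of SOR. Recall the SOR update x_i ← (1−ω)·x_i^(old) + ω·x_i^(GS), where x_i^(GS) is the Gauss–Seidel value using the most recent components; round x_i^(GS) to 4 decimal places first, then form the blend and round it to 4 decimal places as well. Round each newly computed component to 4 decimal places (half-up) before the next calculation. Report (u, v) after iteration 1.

Iteration 1:
  u: GS value = (10 - (3)·0.0000) / (7) = 1.4286;  u ← (1−ω)·0.0000 + ω·1.4286 = 1.7143
  v: GS value = (-1 - (-2.9)·1.7143) / (3.9) = 1.0183;  v ← (1−ω)·0.0000 + ω·1.0183 = 1.2220

(1.7143, 1.2220)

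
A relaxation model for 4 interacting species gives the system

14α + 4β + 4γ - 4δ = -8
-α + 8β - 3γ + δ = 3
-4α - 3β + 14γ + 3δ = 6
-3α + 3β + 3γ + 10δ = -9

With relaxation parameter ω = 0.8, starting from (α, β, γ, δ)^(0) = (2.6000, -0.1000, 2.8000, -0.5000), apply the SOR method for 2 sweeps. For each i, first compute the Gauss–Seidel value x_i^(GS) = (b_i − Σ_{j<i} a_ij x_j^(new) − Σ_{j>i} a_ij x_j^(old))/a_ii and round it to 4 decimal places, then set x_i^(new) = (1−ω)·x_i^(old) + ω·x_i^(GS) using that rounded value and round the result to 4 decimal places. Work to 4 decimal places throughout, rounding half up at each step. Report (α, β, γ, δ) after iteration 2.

(-1.4181, 0.8354, 0.6226, -1.7085)

Iteration 1:
  α: GS value = (-8 - (4)·-0.1000 - (4)·2.8000 - (-4)·-0.5000) / (14) = -1.4857;  α ← (1−ω)·2.6000 + ω·-1.4857 = -0.6686
  β: GS value = (3 - (-1)·-0.6686 - (-3)·2.8000 - (1)·-0.5000) / (8) = 1.4039;  β ← (1−ω)·-0.1000 + ω·1.4039 = 1.1031
  γ: GS value = (6 - (-4)·-0.6686 - (-3)·1.1031 - (3)·-0.5000) / (14) = 0.5811;  γ ← (1−ω)·2.8000 + ω·0.5811 = 1.0249
  δ: GS value = (-9 - (-3)·-0.6686 - (3)·1.1031 - (3)·1.0249) / (10) = -1.7390;  δ ← (1−ω)·-0.5000 + ω·-1.7390 = -1.4912
Iteration 2:
  α: GS value = (-8 - (4)·1.1031 - (4)·1.0249 - (-4)·-1.4912) / (14) = -1.6055;  α ← (1−ω)·-0.6686 + ω·-1.6055 = -1.4181
  β: GS value = (3 - (-1)·-1.4181 - (-3)·1.0249 - (1)·-1.4912) / (8) = 0.7685;  β ← (1−ω)·1.1031 + ω·0.7685 = 0.8354
  γ: GS value = (6 - (-4)·-1.4181 - (-3)·0.8354 - (3)·-1.4912) / (14) = 0.5220;  γ ← (1−ω)·1.0249 + ω·0.5220 = 0.6226
  δ: GS value = (-9 - (-3)·-1.4181 - (3)·0.8354 - (3)·0.6226) / (10) = -1.7628;  δ ← (1−ω)·-1.4912 + ω·-1.7628 = -1.7085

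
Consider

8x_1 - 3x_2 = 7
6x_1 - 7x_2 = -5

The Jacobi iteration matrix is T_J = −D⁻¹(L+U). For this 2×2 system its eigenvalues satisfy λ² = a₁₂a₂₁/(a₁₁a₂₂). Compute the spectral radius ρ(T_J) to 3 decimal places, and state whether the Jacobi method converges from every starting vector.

a₁₂a₂₁/(a₁₁a₂₂) = (-3)·(6) / ((8)·(-7)) = 0.321429
ρ = √|0.321429| = √0.321429 = 0.567
ρ < 1, so Jacobi converges

0.567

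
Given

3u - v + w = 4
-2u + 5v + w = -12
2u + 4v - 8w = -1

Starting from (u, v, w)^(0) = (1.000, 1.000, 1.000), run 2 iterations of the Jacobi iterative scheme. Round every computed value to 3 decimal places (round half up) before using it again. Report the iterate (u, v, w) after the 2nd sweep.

(0.308, -2.042, -0.642)

Iteration 1:
  u = (4 - (-1)·1.000 - (1)·1.000) / (3) = 1.333
  v = (-12 - (-2)·1.000 - (1)·1.000) / (5) = -2.200
  w = (-1 - (2)·1.000 - (4)·1.000) / (-8) = 0.875
Iteration 2:
  u = (4 - (-1)·-2.200 - (1)·0.875) / (3) = 0.308
  v = (-12 - (-2)·1.333 - (1)·0.875) / (5) = -2.042
  w = (-1 - (2)·1.333 - (4)·-2.200) / (-8) = -0.642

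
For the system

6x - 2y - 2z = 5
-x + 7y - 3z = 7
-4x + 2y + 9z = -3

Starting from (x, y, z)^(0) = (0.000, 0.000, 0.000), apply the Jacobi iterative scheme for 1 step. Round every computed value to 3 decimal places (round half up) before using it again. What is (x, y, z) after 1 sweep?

Iteration 1:
  x = (5 - (-2)·0.000 - (-2)·0.000) / (6) = 0.833
  y = (7 - (-1)·0.000 - (-3)·0.000) / (7) = 1.000
  z = (-3 - (-4)·0.000 - (2)·0.000) / (9) = -0.333

(0.833, 1.000, -0.333)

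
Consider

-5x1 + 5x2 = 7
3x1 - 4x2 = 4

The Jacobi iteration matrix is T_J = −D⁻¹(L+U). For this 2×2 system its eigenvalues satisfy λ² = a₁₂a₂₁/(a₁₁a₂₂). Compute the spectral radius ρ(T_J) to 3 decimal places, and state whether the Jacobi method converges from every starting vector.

a₁₂a₂₁/(a₁₁a₂₂) = (5)·(3) / ((-5)·(-4)) = 0.750000
ρ = √|0.750000| = √0.750000 = 0.866
ρ < 1, so Jacobi converges

0.866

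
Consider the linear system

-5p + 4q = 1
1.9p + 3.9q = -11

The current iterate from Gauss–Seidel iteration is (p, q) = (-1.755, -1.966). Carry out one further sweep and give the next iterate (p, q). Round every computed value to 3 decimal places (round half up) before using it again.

(-1.773, -1.957)

One sweep:
  p = (1 - (4)·-1.966) / (-5) = -1.773
  q = (-11 - (1.9)·-1.773) / (3.9) = -1.957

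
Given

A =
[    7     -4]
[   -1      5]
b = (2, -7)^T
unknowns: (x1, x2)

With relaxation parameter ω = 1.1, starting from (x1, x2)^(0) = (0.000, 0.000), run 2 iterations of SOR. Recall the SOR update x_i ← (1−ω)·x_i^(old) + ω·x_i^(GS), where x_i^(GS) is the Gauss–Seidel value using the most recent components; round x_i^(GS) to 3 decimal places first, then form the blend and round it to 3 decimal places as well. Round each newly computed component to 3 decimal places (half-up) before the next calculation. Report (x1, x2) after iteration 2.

(-0.642, -1.534)

Iteration 1:
  x1: GS value = (2 - (-4)·0.000) / (7) = 0.286;  x1 ← (1−ω)·0.000 + ω·0.286 = 0.315
  x2: GS value = (-7 - (-1)·0.315) / (5) = -1.337;  x2 ← (1−ω)·0.000 + ω·-1.337 = -1.471
Iteration 2:
  x1: GS value = (2 - (-4)·-1.471) / (7) = -0.555;  x1 ← (1−ω)·0.315 + ω·-0.555 = -0.642
  x2: GS value = (-7 - (-1)·-0.642) / (5) = -1.528;  x2 ← (1−ω)·-1.471 + ω·-1.528 = -1.534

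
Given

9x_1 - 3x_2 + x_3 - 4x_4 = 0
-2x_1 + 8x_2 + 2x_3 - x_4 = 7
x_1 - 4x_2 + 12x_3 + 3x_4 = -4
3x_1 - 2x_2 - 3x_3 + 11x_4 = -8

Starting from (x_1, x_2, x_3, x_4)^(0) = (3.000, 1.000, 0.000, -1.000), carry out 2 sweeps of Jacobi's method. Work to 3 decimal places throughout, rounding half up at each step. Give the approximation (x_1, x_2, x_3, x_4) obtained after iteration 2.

Iteration 1:
  x_1 = (0 - (-3)·1.000 - (1)·0.000 - (-4)·-1.000) / (9) = -0.111
  x_2 = (7 - (-2)·3.000 - (2)·0.000 - (-1)·-1.000) / (8) = 1.500
  x_3 = (-4 - (1)·3.000 - (-4)·1.000 - (3)·-1.000) / (12) = 0.000
  x_4 = (-8 - (3)·3.000 - (-2)·1.000 - (-3)·0.000) / (11) = -1.364
Iteration 2:
  x_1 = (0 - (-3)·1.500 - (1)·0.000 - (-4)·-1.364) / (9) = -0.106
  x_2 = (7 - (-2)·-0.111 - (2)·0.000 - (-1)·-1.364) / (8) = 0.677
  x_3 = (-4 - (1)·-0.111 - (-4)·1.500 - (3)·-1.364) / (12) = 0.517
  x_4 = (-8 - (3)·-0.111 - (-2)·1.500 - (-3)·0.000) / (11) = -0.424

(-0.106, 0.677, 0.517, -0.424)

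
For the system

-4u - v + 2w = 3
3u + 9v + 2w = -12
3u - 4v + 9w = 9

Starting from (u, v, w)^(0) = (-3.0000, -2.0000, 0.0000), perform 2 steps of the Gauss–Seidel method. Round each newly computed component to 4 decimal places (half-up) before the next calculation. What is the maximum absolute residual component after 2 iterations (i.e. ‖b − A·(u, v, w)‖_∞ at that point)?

Iteration 1:
  u = (3 - (-1)·-2.0000 - (2)·0.0000) / (-4) = -0.2500
  v = (-12 - (3)·-0.2500 - (2)·0.0000) / (9) = -1.2500
  w = (9 - (3)·-0.2500 - (-4)·-1.2500) / (9) = 0.5278
Iteration 2:
  u = (3 - (-1)·-1.2500 - (2)·0.5278) / (-4) = -0.1736
  v = (-12 - (3)·-0.1736 - (2)·0.5278) / (9) = -1.3928
  w = (9 - (3)·-0.1736 - (-4)·-1.3928) / (9) = 0.4388
Residual b − A·x = (0.0352, 0.1784, 0.0004); ∞-norm = 0.1784

0.1784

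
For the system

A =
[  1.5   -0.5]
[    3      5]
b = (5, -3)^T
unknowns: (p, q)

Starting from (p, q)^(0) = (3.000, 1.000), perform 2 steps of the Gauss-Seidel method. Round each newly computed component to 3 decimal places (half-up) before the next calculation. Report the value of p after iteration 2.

Iteration 1:
  p = (5 - (-0.5)·1.000) / (1.5) = 3.667
  q = (-3 - (3)·3.667) / (5) = -2.800
Iteration 2:
  p = (5 - (-0.5)·-2.800) / (1.5) = 2.400
  q = (-3 - (3)·2.400) / (5) = -2.040

2.400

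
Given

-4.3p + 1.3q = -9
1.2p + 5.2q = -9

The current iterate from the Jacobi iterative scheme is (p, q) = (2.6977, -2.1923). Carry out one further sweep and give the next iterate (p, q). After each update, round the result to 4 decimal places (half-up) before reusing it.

(1.4302, -2.3533)

One sweep:
  p = (-9 - (1.3)·-2.1923) / (-4.3) = 1.4302
  q = (-9 - (1.2)·2.6977) / (5.2) = -2.3533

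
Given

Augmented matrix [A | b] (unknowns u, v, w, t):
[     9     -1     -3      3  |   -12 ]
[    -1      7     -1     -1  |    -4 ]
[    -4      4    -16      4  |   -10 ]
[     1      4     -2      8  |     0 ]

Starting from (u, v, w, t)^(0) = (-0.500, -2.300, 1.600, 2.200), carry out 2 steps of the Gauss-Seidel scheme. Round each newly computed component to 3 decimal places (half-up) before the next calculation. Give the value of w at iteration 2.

0.988

Iteration 1:
  u = (-12 - (-1)·-2.300 - (-3)·1.600 - (3)·2.200) / (9) = -1.789
  v = (-4 - (-1)·-1.789 - (-1)·1.600 - (-1)·2.200) / (7) = -0.284
  w = (-10 - (-4)·-1.789 - (4)·-0.284 - (4)·2.200) / (-16) = 1.551
  t = (0 - (1)·-1.789 - (4)·-0.284 - (-2)·1.551) / (8) = 0.753
Iteration 2:
  u = (-12 - (-1)·-0.284 - (-3)·1.551 - (3)·0.753) / (9) = -1.099
  v = (-4 - (-1)·-1.099 - (-1)·1.551 - (-1)·0.753) / (7) = -0.399
  w = (-10 - (-4)·-1.099 - (4)·-0.399 - (4)·0.753) / (-16) = 0.988
  t = (0 - (1)·-1.099 - (4)·-0.399 - (-2)·0.988) / (8) = 0.584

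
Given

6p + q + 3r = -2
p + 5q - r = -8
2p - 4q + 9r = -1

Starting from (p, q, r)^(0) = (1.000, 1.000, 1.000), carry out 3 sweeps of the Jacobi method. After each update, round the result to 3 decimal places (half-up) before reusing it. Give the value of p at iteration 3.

0.196

Iteration 1:
  p = (-2 - (1)·1.000 - (3)·1.000) / (6) = -1.000
  q = (-8 - (1)·1.000 - (-1)·1.000) / (5) = -1.600
  r = (-1 - (2)·1.000 - (-4)·1.000) / (9) = 0.111
Iteration 2:
  p = (-2 - (1)·-1.600 - (3)·0.111) / (6) = -0.122
  q = (-8 - (1)·-1.000 - (-1)·0.111) / (5) = -1.378
  r = (-1 - (2)·-1.000 - (-4)·-1.600) / (9) = -0.600
Iteration 3:
  p = (-2 - (1)·-1.378 - (3)·-0.600) / (6) = 0.196
  q = (-8 - (1)·-0.122 - (-1)·-0.600) / (5) = -1.696
  r = (-1 - (2)·-0.122 - (-4)·-1.378) / (9) = -0.696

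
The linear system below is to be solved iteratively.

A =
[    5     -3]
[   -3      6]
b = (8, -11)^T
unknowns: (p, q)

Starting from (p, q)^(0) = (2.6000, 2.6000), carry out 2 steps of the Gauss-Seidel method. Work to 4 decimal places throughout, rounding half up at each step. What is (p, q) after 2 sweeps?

Iteration 1:
  p = (8 - (-3)·2.6000) / (5) = 3.1600
  q = (-11 - (-3)·3.1600) / (6) = -0.2533
Iteration 2:
  p = (8 - (-3)·-0.2533) / (5) = 1.4480
  q = (-11 - (-3)·1.4480) / (6) = -1.1093

(1.4480, -1.1093)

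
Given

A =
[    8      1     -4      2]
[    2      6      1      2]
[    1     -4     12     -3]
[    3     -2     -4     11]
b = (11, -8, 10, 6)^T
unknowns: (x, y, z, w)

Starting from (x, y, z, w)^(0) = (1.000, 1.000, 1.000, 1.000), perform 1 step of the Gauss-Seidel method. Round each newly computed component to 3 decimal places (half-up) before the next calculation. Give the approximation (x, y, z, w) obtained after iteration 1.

Iteration 1:
  x = (11 - (1)·1.000 - (-4)·1.000 - (2)·1.000) / (8) = 1.500
  y = (-8 - (2)·1.500 - (1)·1.000 - (2)·1.000) / (6) = -2.333
  z = (10 - (1)·1.500 - (-4)·-2.333 - (-3)·1.000) / (12) = 0.181
  w = (6 - (3)·1.500 - (-2)·-2.333 - (-4)·0.181) / (11) = -0.222

(1.500, -2.333, 0.181, -0.222)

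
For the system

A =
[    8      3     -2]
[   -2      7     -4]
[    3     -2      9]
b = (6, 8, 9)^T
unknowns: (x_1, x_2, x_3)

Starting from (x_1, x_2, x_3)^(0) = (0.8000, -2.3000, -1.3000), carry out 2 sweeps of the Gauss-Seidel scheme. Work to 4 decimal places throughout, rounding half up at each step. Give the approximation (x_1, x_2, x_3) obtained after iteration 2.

Iteration 1:
  x_1 = (6 - (3)·-2.3000 - (-2)·-1.3000) / (8) = 1.2875
  x_2 = (8 - (-2)·1.2875 - (-4)·-1.3000) / (7) = 0.7679
  x_3 = (9 - (3)·1.2875 - (-2)·0.7679) / (9) = 0.7415
Iteration 2:
  x_1 = (6 - (3)·0.7679 - (-2)·0.7415) / (8) = 0.6474
  x_2 = (8 - (-2)·0.6474 - (-4)·0.7415) / (7) = 1.7515
  x_3 = (9 - (3)·0.6474 - (-2)·1.7515) / (9) = 1.1734

(0.6474, 1.7515, 1.1734)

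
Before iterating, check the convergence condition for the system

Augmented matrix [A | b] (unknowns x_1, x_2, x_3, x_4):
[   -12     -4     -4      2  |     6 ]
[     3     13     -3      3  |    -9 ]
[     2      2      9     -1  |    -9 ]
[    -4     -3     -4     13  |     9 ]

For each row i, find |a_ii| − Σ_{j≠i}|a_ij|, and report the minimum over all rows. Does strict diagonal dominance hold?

row 1: |-12| − (4+4+2) = 2
row 2: |13| − (3+3+3) = 4
row 3: |9| − (2+2+1) = 4
row 4: |13| − (4+3+4) = 2
minimum over rows = 2 → strictly diagonally dominant (convergence guaranteed)

2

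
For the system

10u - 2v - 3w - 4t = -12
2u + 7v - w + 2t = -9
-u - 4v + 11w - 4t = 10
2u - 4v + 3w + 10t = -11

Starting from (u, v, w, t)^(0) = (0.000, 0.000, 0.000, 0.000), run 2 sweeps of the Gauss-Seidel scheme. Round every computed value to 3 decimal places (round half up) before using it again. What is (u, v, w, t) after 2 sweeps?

(-1.801, -0.313, 0.132, -0.905)

Iteration 1:
  u = (-12 - (-2)·0.000 - (-3)·0.000 - (-4)·0.000) / (10) = -1.200
  v = (-9 - (2)·-1.200 - (-1)·0.000 - (2)·0.000) / (7) = -0.943
  w = (10 - (-1)·-1.200 - (-4)·-0.943 - (-4)·0.000) / (11) = 0.457
  t = (-11 - (2)·-1.200 - (-4)·-0.943 - (3)·0.457) / (10) = -1.374
Iteration 2:
  u = (-12 - (-2)·-0.943 - (-3)·0.457 - (-4)·-1.374) / (10) = -1.801
  v = (-9 - (2)·-1.801 - (-1)·0.457 - (2)·-1.374) / (7) = -0.313
  w = (10 - (-1)·-1.801 - (-4)·-0.313 - (-4)·-1.374) / (11) = 0.132
  t = (-11 - (2)·-1.801 - (-4)·-0.313 - (3)·0.132) / (10) = -0.905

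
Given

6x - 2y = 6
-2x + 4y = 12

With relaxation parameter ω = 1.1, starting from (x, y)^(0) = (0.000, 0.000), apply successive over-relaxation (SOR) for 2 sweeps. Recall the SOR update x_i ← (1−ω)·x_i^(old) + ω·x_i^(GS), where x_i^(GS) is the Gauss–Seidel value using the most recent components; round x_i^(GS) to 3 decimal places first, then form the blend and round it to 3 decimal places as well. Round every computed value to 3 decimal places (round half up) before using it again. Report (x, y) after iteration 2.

Iteration 1:
  x: GS value = (6 - (-2)·0.000) / (6) = 1.000;  x ← (1−ω)·0.000 + ω·1.000 = 1.100
  y: GS value = (12 - (-2)·1.100) / (4) = 3.550;  y ← (1−ω)·0.000 + ω·3.550 = 3.905
Iteration 2:
  x: GS value = (6 - (-2)·3.905) / (6) = 2.302;  x ← (1−ω)·1.100 + ω·2.302 = 2.422
  y: GS value = (12 - (-2)·2.422) / (4) = 4.211;  y ← (1−ω)·3.905 + ω·4.211 = 4.242

(2.422, 4.242)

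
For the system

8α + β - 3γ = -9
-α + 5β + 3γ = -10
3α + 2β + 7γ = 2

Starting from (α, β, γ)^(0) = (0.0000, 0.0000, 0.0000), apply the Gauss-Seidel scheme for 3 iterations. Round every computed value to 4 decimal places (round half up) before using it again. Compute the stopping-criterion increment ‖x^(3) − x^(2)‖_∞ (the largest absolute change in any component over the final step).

0.0959

Iteration 1:
  α = (-9 - (1)·0.0000 - (-3)·0.0000) / (8) = -1.1250
  β = (-10 - (-1)·-1.1250 - (3)·0.0000) / (5) = -2.2250
  γ = (2 - (3)·-1.1250 - (2)·-2.2250) / (7) = 1.4036
Iteration 2:
  α = (-9 - (1)·-2.2250 - (-3)·1.4036) / (8) = -0.3205
  β = (-10 - (-1)·-0.3205 - (3)·1.4036) / (5) = -2.9063
  γ = (2 - (3)·-0.3205 - (2)·-2.9063) / (7) = 1.2534
Iteration 3:
  α = (-9 - (1)·-2.9063 - (-3)·1.2534) / (8) = -0.2917
  β = (-10 - (-1)·-0.2917 - (3)·1.2534) / (5) = -2.8104
  γ = (2 - (3)·-0.2917 - (2)·-2.8104) / (7) = 1.2137
Change: (0.0288, 0.0959, -0.0397) → max |·| = 0.0959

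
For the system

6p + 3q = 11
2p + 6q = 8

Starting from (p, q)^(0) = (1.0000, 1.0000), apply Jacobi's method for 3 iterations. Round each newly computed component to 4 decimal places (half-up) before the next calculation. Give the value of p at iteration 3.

1.3889

Iteration 1:
  p = (11 - (3)·1.0000) / (6) = 1.3333
  q = (8 - (2)·1.0000) / (6) = 1.0000
Iteration 2:
  p = (11 - (3)·1.0000) / (6) = 1.3333
  q = (8 - (2)·1.3333) / (6) = 0.8889
Iteration 3:
  p = (11 - (3)·0.8889) / (6) = 1.3889
  q = (8 - (2)·1.3333) / (6) = 0.8889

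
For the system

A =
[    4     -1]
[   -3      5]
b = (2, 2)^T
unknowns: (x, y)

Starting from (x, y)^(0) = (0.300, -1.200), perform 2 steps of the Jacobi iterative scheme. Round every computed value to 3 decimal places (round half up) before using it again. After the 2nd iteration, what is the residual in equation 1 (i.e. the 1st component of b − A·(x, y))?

Iteration 1:
  x = (2 - (-1)·-1.200) / (4) = 0.200
  y = (2 - (-3)·0.300) / (5) = 0.580
Iteration 2:
  x = (2 - (-1)·0.580) / (4) = 0.645
  y = (2 - (-3)·0.200) / (5) = 0.520
Residual b − A·x = (-0.060, 1.335)

-0.060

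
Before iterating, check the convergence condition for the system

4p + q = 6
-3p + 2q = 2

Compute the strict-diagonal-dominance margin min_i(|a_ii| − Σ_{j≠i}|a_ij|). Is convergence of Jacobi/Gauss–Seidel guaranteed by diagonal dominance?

-1

row 1: |4| − (1) = 3
row 2: |2| − (3) = -1
minimum over rows = -1 → not strictly diagonally dominant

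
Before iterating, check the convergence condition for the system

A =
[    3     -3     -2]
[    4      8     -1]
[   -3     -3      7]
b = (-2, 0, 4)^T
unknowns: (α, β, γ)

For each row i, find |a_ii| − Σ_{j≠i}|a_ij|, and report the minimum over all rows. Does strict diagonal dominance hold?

row 1: |3| − (3+2) = -2
row 2: |8| − (4+1) = 3
row 3: |7| − (3+3) = 1
minimum over rows = -2 → not strictly diagonally dominant

-2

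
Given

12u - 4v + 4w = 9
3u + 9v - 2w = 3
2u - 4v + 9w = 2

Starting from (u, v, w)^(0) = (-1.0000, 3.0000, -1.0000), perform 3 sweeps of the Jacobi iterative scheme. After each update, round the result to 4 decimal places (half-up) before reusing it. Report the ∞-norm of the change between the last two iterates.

Iteration 1:
  u = (9 - (-4)·3.0000 - (4)·-1.0000) / (12) = 2.0833
  v = (3 - (3)·-1.0000 - (-2)·-1.0000) / (9) = 0.4444
  w = (2 - (2)·-1.0000 - (-4)·3.0000) / (9) = 1.7778
Iteration 2:
  u = (9 - (-4)·0.4444 - (4)·1.7778) / (12) = 0.3055
  v = (3 - (3)·2.0833 - (-2)·1.7778) / (9) = 0.0340
  w = (2 - (2)·2.0833 - (-4)·0.4444) / (9) = -0.0432
Iteration 3:
  u = (9 - (-4)·0.0340 - (4)·-0.0432) / (12) = 0.7757
  v = (3 - (3)·0.3055 - (-2)·-0.0432) / (9) = 0.2219
  w = (2 - (2)·0.3055 - (-4)·0.0340) / (9) = 0.1694
Change: (0.4702, 0.1879, 0.2126) → max |·| = 0.4702

0.4702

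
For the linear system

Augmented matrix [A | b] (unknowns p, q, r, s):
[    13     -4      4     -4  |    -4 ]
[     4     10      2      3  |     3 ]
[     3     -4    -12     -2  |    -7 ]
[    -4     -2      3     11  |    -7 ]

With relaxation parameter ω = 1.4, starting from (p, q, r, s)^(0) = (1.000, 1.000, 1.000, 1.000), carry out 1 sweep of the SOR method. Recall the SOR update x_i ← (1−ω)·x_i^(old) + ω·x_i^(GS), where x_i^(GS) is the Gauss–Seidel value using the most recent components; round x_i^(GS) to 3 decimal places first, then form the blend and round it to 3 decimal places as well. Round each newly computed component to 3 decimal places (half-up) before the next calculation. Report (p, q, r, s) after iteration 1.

(-0.400, -0.456, 0.257, -1.709)

Iteration 1:
  p: GS value = (-4 - (-4)·1.000 - (4)·1.000 - (-4)·1.000) / (13) = 0.000;  p ← (1−ω)·1.000 + ω·0.000 = -0.400
  q: GS value = (3 - (4)·-0.400 - (2)·1.000 - (3)·1.000) / (10) = -0.040;  q ← (1−ω)·1.000 + ω·-0.040 = -0.456
  r: GS value = (-7 - (3)·-0.400 - (-4)·-0.456 - (-2)·1.000) / (-12) = 0.469;  r ← (1−ω)·1.000 + ω·0.469 = 0.257
  s: GS value = (-7 - (-4)·-0.400 - (-2)·-0.456 - (3)·0.257) / (11) = -0.935;  s ← (1−ω)·1.000 + ω·-0.935 = -1.709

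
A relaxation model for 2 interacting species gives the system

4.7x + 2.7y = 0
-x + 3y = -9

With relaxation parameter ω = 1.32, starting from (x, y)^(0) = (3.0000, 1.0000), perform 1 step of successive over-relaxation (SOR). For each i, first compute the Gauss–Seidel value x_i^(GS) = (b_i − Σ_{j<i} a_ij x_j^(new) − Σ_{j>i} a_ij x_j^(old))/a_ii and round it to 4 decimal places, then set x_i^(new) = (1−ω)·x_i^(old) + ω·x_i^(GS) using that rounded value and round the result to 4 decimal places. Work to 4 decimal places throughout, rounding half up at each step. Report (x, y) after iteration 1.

Iteration 1:
  x: GS value = (0 - (2.7)·1.0000) / (4.7) = -0.5745;  x ← (1−ω)·3.0000 + ω·-0.5745 = -1.7183
  y: GS value = (-9 - (-1)·-1.7183) / (3) = -3.5728;  y ← (1−ω)·1.0000 + ω·-3.5728 = -5.0361

(-1.7183, -5.0361)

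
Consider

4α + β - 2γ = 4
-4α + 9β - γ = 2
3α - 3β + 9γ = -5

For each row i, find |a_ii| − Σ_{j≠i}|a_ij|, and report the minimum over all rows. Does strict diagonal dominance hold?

1

row 1: |4| − (1+2) = 1
row 2: |9| − (4+1) = 4
row 3: |9| − (3+3) = 3
minimum over rows = 1 → strictly diagonally dominant (convergence guaranteed)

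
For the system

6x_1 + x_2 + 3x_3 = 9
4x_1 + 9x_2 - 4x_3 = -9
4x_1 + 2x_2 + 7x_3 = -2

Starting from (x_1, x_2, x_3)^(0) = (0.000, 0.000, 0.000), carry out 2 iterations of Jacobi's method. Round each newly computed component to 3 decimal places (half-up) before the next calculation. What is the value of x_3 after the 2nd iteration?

Iteration 1:
  x_1 = (9 - (1)·0.000 - (3)·0.000) / (6) = 1.500
  x_2 = (-9 - (4)·0.000 - (-4)·0.000) / (9) = -1.000
  x_3 = (-2 - (4)·0.000 - (2)·0.000) / (7) = -0.286
Iteration 2:
  x_1 = (9 - (1)·-1.000 - (3)·-0.286) / (6) = 1.810
  x_2 = (-9 - (4)·1.500 - (-4)·-0.286) / (9) = -1.794
  x_3 = (-2 - (4)·1.500 - (2)·-1.000) / (7) = -0.857

-0.857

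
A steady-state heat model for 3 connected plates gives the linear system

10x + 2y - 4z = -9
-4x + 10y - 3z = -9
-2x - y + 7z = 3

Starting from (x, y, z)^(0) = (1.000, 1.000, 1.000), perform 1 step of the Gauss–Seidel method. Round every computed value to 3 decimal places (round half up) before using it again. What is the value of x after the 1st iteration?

-0.700

Iteration 1:
  x = (-9 - (2)·1.000 - (-4)·1.000) / (10) = -0.700
  y = (-9 - (-4)·-0.700 - (-3)·1.000) / (10) = -0.880
  z = (3 - (-2)·-0.700 - (-1)·-0.880) / (7) = 0.103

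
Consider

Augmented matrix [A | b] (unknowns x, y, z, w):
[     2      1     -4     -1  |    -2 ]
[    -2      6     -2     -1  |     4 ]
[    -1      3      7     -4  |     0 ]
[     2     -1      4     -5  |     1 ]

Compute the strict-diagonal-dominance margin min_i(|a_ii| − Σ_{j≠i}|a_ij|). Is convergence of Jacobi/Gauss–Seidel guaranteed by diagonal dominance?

-4

row 1: |2| − (1+4+1) = -4
row 2: |6| − (2+2+1) = 1
row 3: |7| − (1+3+4) = -1
row 4: |-5| − (2+1+4) = -2
minimum over rows = -4 → not strictly diagonally dominant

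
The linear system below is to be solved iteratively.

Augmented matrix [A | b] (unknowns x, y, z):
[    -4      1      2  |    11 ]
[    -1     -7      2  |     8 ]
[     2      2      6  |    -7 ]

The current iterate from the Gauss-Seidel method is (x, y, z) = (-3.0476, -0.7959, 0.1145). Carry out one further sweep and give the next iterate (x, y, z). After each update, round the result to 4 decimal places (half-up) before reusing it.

(-2.8917, -0.6970, 0.0296)

One sweep:
  x = (11 - (1)·-0.7959 - (2)·0.1145) / (-4) = -2.8917
  y = (8 - (-1)·-2.8917 - (2)·0.1145) / (-7) = -0.6970
  z = (-7 - (2)·-2.8917 - (2)·-0.6970) / (6) = 0.0296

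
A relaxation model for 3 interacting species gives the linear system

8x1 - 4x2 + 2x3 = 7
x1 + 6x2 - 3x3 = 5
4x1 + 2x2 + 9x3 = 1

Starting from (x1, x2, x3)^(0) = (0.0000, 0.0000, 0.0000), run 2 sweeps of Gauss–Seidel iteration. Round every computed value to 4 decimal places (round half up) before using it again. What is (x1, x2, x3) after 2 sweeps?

Iteration 1:
  x1 = (7 - (-4)·0.0000 - (2)·0.0000) / (8) = 0.8750
  x2 = (5 - (1)·0.8750 - (-3)·0.0000) / (6) = 0.6875
  x3 = (1 - (4)·0.8750 - (2)·0.6875) / (9) = -0.4306
Iteration 2:
  x1 = (7 - (-4)·0.6875 - (2)·-0.4306) / (8) = 1.3264
  x2 = (5 - (1)·1.3264 - (-3)·-0.4306) / (6) = 0.3970
  x3 = (1 - (4)·1.3264 - (2)·0.3970) / (9) = -0.5666

(1.3264, 0.3970, -0.5666)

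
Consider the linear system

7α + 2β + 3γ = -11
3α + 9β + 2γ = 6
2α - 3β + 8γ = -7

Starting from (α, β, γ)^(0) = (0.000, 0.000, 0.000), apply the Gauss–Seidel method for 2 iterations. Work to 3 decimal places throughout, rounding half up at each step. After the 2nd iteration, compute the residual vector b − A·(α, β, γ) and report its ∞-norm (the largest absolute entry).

Iteration 1:
  α = (-11 - (2)·0.000 - (3)·0.000) / (7) = -1.571
  β = (6 - (3)·-1.571 - (2)·0.000) / (9) = 1.190
  γ = (-7 - (2)·-1.571 - (-3)·1.190) / (8) = -0.036
Iteration 2:
  α = (-11 - (2)·1.190 - (3)·-0.036) / (7) = -1.896
  β = (6 - (3)·-1.896 - (2)·-0.036) / (9) = 1.307
  γ = (-7 - (2)·-1.896 - (-3)·1.307) / (8) = 0.089
Residual b − A·x = (-0.609, -0.253, 0.001); ∞-norm = 0.609

0.609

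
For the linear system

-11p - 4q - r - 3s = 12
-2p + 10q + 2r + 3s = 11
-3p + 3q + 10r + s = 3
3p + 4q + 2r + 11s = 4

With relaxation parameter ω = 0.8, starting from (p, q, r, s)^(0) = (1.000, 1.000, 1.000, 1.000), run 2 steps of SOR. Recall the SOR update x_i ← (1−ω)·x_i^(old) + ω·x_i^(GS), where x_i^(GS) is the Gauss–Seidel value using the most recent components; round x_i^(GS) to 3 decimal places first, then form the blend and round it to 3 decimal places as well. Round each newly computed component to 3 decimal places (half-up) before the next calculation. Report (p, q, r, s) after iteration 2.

(-1.397, 0.609, -0.303, 0.589)

Iteration 1:
  p: GS value = (12 - (-4)·1.000 - (-1)·1.000 - (-3)·1.000) / (-11) = -1.818;  p ← (1−ω)·1.000 + ω·-1.818 = -1.254
  q: GS value = (11 - (-2)·-1.254 - (2)·1.000 - (3)·1.000) / (10) = 0.349;  q ← (1−ω)·1.000 + ω·0.349 = 0.479
  r: GS value = (3 - (-3)·-1.254 - (3)·0.479 - (1)·1.000) / (10) = -0.320;  r ← (1−ω)·1.000 + ω·-0.320 = -0.056
  s: GS value = (4 - (3)·-1.254 - (4)·0.479 - (2)·-0.056) / (11) = 0.542;  s ← (1−ω)·1.000 + ω·0.542 = 0.634
Iteration 2:
  p: GS value = (12 - (-4)·0.479 - (-1)·-0.056 - (-3)·0.634) / (-11) = -1.433;  p ← (1−ω)·-1.254 + ω·-1.433 = -1.397
  q: GS value = (11 - (-2)·-1.397 - (2)·-0.056 - (3)·0.634) / (10) = 0.642;  q ← (1−ω)·0.479 + ω·0.642 = 0.609
  r: GS value = (3 - (-3)·-1.397 - (3)·0.609 - (1)·0.634) / (10) = -0.365;  r ← (1−ω)·-0.056 + ω·-0.365 = -0.303
  s: GS value = (4 - (3)·-1.397 - (4)·0.609 - (2)·-0.303) / (11) = 0.578;  s ← (1−ω)·0.634 + ω·0.578 = 0.589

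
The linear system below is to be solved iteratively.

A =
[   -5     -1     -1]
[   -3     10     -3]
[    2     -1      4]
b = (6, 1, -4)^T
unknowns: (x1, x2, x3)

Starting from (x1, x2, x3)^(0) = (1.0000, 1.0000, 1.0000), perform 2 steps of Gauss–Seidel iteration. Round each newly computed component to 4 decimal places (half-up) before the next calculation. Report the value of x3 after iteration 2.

Iteration 1:
  x1 = (6 - (-1)·1.0000 - (-1)·1.0000) / (-5) = -1.6000
  x2 = (1 - (-3)·-1.6000 - (-3)·1.0000) / (10) = -0.0800
  x3 = (-4 - (2)·-1.6000 - (-1)·-0.0800) / (4) = -0.2200
Iteration 2:
  x1 = (6 - (-1)·-0.0800 - (-1)·-0.2200) / (-5) = -1.1400
  x2 = (1 - (-3)·-1.1400 - (-3)·-0.2200) / (10) = -0.3080
  x3 = (-4 - (2)·-1.1400 - (-1)·-0.3080) / (4) = -0.5070

-0.5070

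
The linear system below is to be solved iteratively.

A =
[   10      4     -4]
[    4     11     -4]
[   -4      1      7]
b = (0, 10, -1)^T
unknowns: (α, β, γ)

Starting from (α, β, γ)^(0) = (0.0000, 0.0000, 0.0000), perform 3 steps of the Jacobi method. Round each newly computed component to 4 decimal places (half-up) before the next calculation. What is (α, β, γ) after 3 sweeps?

(-0.4519, 0.9629, -0.5058)

Iteration 1:
  α = (0 - (4)·0.0000 - (-4)·0.0000) / (10) = 0.0000
  β = (10 - (4)·0.0000 - (-4)·0.0000) / (11) = 0.9091
  γ = (-1 - (-4)·0.0000 - (1)·0.0000) / (7) = -0.1429
Iteration 2:
  α = (0 - (4)·0.9091 - (-4)·-0.1429) / (10) = -0.4208
  β = (10 - (4)·0.0000 - (-4)·-0.1429) / (11) = 0.8571
  γ = (-1 - (-4)·0.0000 - (1)·0.9091) / (7) = -0.2727
Iteration 3:
  α = (0 - (4)·0.8571 - (-4)·-0.2727) / (10) = -0.4519
  β = (10 - (4)·-0.4208 - (-4)·-0.2727) / (11) = 0.9629
  γ = (-1 - (-4)·-0.4208 - (1)·0.8571) / (7) = -0.5058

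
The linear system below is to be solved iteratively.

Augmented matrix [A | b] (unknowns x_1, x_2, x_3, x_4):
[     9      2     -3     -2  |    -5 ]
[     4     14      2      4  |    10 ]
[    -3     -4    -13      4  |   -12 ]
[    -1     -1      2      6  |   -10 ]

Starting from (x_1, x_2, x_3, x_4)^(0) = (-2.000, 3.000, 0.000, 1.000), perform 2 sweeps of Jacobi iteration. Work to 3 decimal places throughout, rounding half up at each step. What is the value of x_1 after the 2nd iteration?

-0.855

Iteration 1:
  x_1 = (-5 - (2)·3.000 - (-3)·0.000 - (-2)·1.000) / (9) = -1.000
  x_2 = (10 - (4)·-2.000 - (2)·0.000 - (4)·1.000) / (14) = 1.000
  x_3 = (-12 - (-3)·-2.000 - (-4)·3.000 - (4)·1.000) / (-13) = 0.769
  x_4 = (-10 - (-1)·-2.000 - (-1)·3.000 - (2)·0.000) / (6) = -1.500
Iteration 2:
  x_1 = (-5 - (2)·1.000 - (-3)·0.769 - (-2)·-1.500) / (9) = -0.855
  x_2 = (10 - (4)·-1.000 - (2)·0.769 - (4)·-1.500) / (14) = 1.319
  x_3 = (-12 - (-3)·-1.000 - (-4)·1.000 - (4)·-1.500) / (-13) = 0.385
  x_4 = (-10 - (-1)·-1.000 - (-1)·1.000 - (2)·0.769) / (6) = -1.923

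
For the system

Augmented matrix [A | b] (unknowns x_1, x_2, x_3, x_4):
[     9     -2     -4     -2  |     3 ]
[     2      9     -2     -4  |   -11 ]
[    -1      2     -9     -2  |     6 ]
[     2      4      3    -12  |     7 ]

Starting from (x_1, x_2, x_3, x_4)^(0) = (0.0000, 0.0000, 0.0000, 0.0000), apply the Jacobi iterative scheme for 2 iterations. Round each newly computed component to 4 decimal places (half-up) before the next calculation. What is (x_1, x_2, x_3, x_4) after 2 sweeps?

(-0.3642, -1.7037, -0.8457, -1.1019)

Iteration 1:
  x_1 = (3 - (-2)·0.0000 - (-4)·0.0000 - (-2)·0.0000) / (9) = 0.3333
  x_2 = (-11 - (2)·0.0000 - (-2)·0.0000 - (-4)·0.0000) / (9) = -1.2222
  x_3 = (6 - (-1)·0.0000 - (2)·0.0000 - (-2)·0.0000) / (-9) = -0.6667
  x_4 = (7 - (2)·0.0000 - (4)·0.0000 - (3)·0.0000) / (-12) = -0.5833
Iteration 2:
  x_1 = (3 - (-2)·-1.2222 - (-4)·-0.6667 - (-2)·-0.5833) / (9) = -0.3642
  x_2 = (-11 - (2)·0.3333 - (-2)·-0.6667 - (-4)·-0.5833) / (9) = -1.7037
  x_3 = (6 - (-1)·0.3333 - (2)·-1.2222 - (-2)·-0.5833) / (-9) = -0.8457
  x_4 = (7 - (2)·0.3333 - (4)·-1.2222 - (3)·-0.6667) / (-12) = -1.1019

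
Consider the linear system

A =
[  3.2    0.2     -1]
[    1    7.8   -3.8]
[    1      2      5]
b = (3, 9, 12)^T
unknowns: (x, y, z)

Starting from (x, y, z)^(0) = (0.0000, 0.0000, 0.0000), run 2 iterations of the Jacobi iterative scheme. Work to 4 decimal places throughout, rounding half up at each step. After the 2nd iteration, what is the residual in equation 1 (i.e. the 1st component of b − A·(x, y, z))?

-0.8589

Iteration 1:
  x = (3 - (0.2)·0.0000 - (-1)·0.0000) / (3.2) = 0.9375
  y = (9 - (1)·0.0000 - (-3.8)·0.0000) / (7.8) = 1.1538
  z = (12 - (1)·0.0000 - (2)·0.0000) / (5) = 2.4000
Iteration 2:
  x = (3 - (0.2)·1.1538 - (-1)·2.4000) / (3.2) = 1.6154
  y = (9 - (1)·0.9375 - (-3.8)·2.4000) / (7.8) = 2.2029
  z = (12 - (1)·0.9375 - (2)·1.1538) / (5) = 1.7510
Residual b − A·x = (-0.8589, -3.1442, -2.7762)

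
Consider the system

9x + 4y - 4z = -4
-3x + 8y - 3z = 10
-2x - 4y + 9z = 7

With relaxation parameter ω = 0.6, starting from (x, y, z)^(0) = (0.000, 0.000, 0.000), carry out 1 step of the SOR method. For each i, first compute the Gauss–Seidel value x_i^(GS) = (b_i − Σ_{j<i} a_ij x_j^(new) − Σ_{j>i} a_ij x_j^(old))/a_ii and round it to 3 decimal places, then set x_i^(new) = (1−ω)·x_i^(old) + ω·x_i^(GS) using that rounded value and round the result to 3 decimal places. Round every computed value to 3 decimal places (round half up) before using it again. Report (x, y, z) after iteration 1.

Iteration 1:
  x: GS value = (-4 - (4)·0.000 - (-4)·0.000) / (9) = -0.444;  x ← (1−ω)·0.000 + ω·-0.444 = -0.266
  y: GS value = (10 - (-3)·-0.266 - (-3)·0.000) / (8) = 1.150;  y ← (1−ω)·0.000 + ω·1.150 = 0.690
  z: GS value = (7 - (-2)·-0.266 - (-4)·0.690) / (9) = 1.025;  z ← (1−ω)·0.000 + ω·1.025 = 0.615

(-0.266, 0.690, 0.615)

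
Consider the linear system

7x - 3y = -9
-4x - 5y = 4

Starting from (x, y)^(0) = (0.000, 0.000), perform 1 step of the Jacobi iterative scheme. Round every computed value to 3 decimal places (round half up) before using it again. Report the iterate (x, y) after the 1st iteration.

(-1.286, -0.800)

Iteration 1:
  x = (-9 - (-3)·0.000) / (7) = -1.286
  y = (4 - (-4)·0.000) / (-5) = -0.800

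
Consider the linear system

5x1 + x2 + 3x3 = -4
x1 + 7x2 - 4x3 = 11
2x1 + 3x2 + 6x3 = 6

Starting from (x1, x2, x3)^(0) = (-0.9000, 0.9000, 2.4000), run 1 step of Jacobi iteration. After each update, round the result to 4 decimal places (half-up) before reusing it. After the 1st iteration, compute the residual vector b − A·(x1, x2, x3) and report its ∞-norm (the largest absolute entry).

4.6798

Iteration 1:
  x1 = (-4 - (1)·0.9000 - (3)·2.4000) / (5) = -2.4200
  x2 = (11 - (1)·-0.9000 - (-4)·2.4000) / (7) = 3.0714
  x3 = (6 - (2)·-0.9000 - (3)·0.9000) / (6) = 0.8500
Residual b − A·x = (2.4786, -4.6798, -3.4742); ∞-norm = 4.6798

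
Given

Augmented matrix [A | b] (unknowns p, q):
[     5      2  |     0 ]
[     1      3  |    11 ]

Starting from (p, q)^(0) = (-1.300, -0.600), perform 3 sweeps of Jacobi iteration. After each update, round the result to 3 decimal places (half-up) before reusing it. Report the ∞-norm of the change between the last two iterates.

Iteration 1:
  p = (0 - (2)·-0.600) / (5) = 0.240
  q = (11 - (1)·-1.300) / (3) = 4.100
Iteration 2:
  p = (0 - (2)·4.100) / (5) = -1.640
  q = (11 - (1)·0.240) / (3) = 3.587
Iteration 3:
  p = (0 - (2)·3.587) / (5) = -1.435
  q = (11 - (1)·-1.640) / (3) = 4.213
Change: (0.205, 0.626) → max |·| = 0.626

0.626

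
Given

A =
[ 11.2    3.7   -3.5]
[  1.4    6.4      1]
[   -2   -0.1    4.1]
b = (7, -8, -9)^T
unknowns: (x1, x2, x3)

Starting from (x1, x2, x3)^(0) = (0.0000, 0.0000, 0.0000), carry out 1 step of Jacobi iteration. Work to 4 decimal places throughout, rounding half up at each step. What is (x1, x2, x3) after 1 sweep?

Iteration 1:
  x1 = (7 - (3.7)·0.0000 - (-3.5)·0.0000) / (11.2) = 0.6250
  x2 = (-8 - (1.4)·0.0000 - (1)·0.0000) / (6.4) = -1.2500
  x3 = (-9 - (-2)·0.0000 - (-0.1)·0.0000) / (4.1) = -2.1951

(0.6250, -1.2500, -2.1951)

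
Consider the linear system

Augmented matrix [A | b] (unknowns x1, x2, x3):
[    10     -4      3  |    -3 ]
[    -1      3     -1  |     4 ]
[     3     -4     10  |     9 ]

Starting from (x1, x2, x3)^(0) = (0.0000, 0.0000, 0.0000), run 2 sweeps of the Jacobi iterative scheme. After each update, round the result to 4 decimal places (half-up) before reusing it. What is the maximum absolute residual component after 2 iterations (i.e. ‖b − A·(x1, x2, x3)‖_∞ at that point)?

1.0697

Iteration 1:
  x1 = (-3 - (-4)·0.0000 - (3)·0.0000) / (10) = -0.3000
  x2 = (4 - (-1)·0.0000 - (-1)·0.0000) / (3) = 1.3333
  x3 = (9 - (3)·0.0000 - (-4)·0.0000) / (10) = 0.9000
Iteration 2:
  x1 = (-3 - (-4)·1.3333 - (3)·0.9000) / (10) = -0.0367
  x2 = (4 - (-1)·-0.3000 - (-1)·0.9000) / (3) = 1.5333
  x3 = (9 - (3)·-0.3000 - (-4)·1.3333) / (10) = 1.5233
Residual b − A·x = (-1.0697, 0.8867, 0.0103); ∞-norm = 1.0697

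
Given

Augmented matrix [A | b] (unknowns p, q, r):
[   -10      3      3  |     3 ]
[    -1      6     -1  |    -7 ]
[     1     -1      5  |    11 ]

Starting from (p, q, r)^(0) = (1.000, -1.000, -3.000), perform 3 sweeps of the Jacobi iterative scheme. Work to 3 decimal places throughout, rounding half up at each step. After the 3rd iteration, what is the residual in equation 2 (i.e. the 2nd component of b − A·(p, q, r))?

Iteration 1:
  p = (3 - (3)·-1.000 - (3)·-3.000) / (-10) = -1.500
  q = (-7 - (-1)·1.000 - (-1)·-3.000) / (6) = -1.500
  r = (11 - (1)·1.000 - (-1)·-1.000) / (5) = 1.800
Iteration 2:
  p = (3 - (3)·-1.500 - (3)·1.800) / (-10) = -0.210
  q = (-7 - (-1)·-1.500 - (-1)·1.800) / (6) = -1.117
  r = (11 - (1)·-1.500 - (-1)·-1.500) / (5) = 2.200
Iteration 3:
  p = (3 - (3)·-1.117 - (3)·2.200) / (-10) = 0.025
  q = (-7 - (-1)·-0.210 - (-1)·2.200) / (6) = -0.835
  r = (11 - (1)·-0.210 - (-1)·-1.117) / (5) = 2.019
Residual b − A·x = (-0.302, 0.054, 0.045)

0.054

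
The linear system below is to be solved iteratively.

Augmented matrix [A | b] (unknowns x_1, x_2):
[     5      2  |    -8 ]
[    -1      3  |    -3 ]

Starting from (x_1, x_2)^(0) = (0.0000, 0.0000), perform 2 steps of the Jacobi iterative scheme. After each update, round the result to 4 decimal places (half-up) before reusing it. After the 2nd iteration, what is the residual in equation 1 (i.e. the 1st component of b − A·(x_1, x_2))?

1.0666

Iteration 1:
  x_1 = (-8 - (2)·0.0000) / (5) = -1.6000
  x_2 = (-3 - (-1)·0.0000) / (3) = -1.0000
Iteration 2:
  x_1 = (-8 - (2)·-1.0000) / (5) = -1.2000
  x_2 = (-3 - (-1)·-1.6000) / (3) = -1.5333
Residual b − A·x = (1.0666, 0.3999)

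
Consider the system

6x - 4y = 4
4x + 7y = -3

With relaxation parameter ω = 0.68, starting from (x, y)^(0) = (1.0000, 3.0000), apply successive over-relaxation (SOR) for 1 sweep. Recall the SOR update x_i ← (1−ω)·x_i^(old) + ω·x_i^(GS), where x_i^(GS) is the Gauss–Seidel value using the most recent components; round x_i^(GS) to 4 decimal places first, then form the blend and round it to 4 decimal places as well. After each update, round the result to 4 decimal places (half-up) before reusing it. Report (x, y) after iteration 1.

Iteration 1:
  x: GS value = (4 - (-4)·3.0000) / (6) = 2.6667;  x ← (1−ω)·1.0000 + ω·2.6667 = 2.1334
  y: GS value = (-3 - (4)·2.1334) / (7) = -1.6477;  y ← (1−ω)·3.0000 + ω·-1.6477 = -0.1604

(2.1334, -0.1604)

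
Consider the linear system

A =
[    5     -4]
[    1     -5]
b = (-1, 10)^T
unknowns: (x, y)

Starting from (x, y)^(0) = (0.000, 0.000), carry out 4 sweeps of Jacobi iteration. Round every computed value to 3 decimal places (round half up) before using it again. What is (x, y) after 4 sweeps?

(-2.088, -2.366)

Iteration 1:
  x = (-1 - (-4)·0.000) / (5) = -0.200
  y = (10 - (1)·0.000) / (-5) = -2.000
Iteration 2:
  x = (-1 - (-4)·-2.000) / (5) = -1.800
  y = (10 - (1)·-0.200) / (-5) = -2.040
Iteration 3:
  x = (-1 - (-4)·-2.040) / (5) = -1.832
  y = (10 - (1)·-1.800) / (-5) = -2.360
Iteration 4:
  x = (-1 - (-4)·-2.360) / (5) = -2.088
  y = (10 - (1)·-1.832) / (-5) = -2.366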